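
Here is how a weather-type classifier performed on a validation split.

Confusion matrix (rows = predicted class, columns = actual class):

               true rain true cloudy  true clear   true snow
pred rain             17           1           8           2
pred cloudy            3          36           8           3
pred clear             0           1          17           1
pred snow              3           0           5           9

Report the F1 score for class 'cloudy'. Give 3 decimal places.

0.818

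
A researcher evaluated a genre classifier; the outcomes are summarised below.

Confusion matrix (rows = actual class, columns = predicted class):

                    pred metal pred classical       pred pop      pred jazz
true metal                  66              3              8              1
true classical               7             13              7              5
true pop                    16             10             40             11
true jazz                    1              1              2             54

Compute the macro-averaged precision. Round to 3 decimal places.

Per-class precision (TP/(TP+FP)):
  metal: TP=66, FP=7+16+1=24 → 66/90 = 0.7333
  classical: TP=13, FP=3+10+1=14 → 13/27 = 0.4815
  pop: TP=40, FP=8+7+2=17 → 40/57 = 0.7018
  jazz: TP=54, FP=1+5+11=17 → 54/71 = 0.7606
Macro-precision = mean = (0.7333 + 0.4815 + 0.7018 + 0.7606) / 4 = 0.669

0.669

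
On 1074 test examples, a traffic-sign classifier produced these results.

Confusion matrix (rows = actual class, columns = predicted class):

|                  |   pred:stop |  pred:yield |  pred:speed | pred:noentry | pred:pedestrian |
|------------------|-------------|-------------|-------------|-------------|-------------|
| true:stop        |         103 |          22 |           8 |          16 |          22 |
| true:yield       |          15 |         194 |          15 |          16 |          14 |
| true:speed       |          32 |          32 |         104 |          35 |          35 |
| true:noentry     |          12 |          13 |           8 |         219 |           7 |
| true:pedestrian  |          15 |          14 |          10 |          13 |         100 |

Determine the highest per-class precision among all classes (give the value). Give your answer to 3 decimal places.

0.732

Per-class precision (TP/(TP+FP)):
  stop: TP=103, FP=15+32+12+15=74 → 103/177 = 0.5819
  yield: TP=194, FP=22+32+13+14=81 → 194/275 = 0.7055
  speed: TP=104, FP=8+15+8+10=41 → 104/145 = 0.7172
  noentry: TP=219, FP=16+16+35+13=80 → 219/299 = 0.7324
  pedestrian: TP=100, FP=22+14+35+7=78 → 100/178 = 0.5618
Highest is class 'noentry' with precision = 0.732.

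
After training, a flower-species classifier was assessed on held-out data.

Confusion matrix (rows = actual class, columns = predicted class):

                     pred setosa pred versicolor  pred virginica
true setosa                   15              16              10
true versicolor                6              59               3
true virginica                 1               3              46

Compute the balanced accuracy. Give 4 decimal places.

0.7178

Balanced accuracy = mean of per-class recall.
  setosa: recall = 15/41 = 0.36585
  versicolor: recall = 59/68 = 0.86765
  virginica: recall = 46/50 = 0.92000
Mean = (0.36585 + 0.86765 + 0.92000) / 3 = 0.7178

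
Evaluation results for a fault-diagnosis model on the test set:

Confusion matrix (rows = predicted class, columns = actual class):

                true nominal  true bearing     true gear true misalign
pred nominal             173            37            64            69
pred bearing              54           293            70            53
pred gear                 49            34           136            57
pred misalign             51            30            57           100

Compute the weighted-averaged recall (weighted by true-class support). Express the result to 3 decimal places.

Per-class recall (TP/(TP+FN)):
  nominal: TP=173, FN=54+49+51=154 → 173/327 = 0.5291
  bearing: TP=293, FN=37+34+30=101 → 293/394 = 0.7437
  gear: TP=136, FN=64+70+57=191 → 136/327 = 0.4159
  misalign: TP=100, FN=69+53+57=179 → 100/279 = 0.3584
Weighted-recall = Σ (supportᵢ/N)·recallᵢ with N=1327: (327/1327)·0.5291 + (394/1327)·0.7437 + (327/1327)·0.4159 + (279/1327)·0.3584 = 0.529

0.529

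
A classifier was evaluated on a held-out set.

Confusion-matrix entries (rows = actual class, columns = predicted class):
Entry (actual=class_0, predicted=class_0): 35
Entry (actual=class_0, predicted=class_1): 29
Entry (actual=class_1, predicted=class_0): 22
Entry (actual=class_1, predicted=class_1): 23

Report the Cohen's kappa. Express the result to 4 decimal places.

Observed agreement pₒ = trace/N = 58/109 = 0.53211
Expected agreement pₑ = Σ (rowᵢ·colᵢ)/N² = (64·57 + 45·52)/109² = 0.50400
κ = (pₒ − pₑ)/(1 − pₑ) = (0.53211 − 0.50400)/(1 − 0.50400) = 0.0567

0.0567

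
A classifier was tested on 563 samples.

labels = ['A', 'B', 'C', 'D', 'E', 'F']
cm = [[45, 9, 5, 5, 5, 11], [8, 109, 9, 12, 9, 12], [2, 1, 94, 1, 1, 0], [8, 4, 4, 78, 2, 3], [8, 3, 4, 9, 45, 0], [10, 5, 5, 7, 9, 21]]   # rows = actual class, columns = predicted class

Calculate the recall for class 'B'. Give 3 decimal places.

0.686

Treat 'B' as positive and all other classes as negative.
recall = TP/(TP+FN).
B: TP=109, FN=8+9+12+9+12=50 → 109/159 = 0.6855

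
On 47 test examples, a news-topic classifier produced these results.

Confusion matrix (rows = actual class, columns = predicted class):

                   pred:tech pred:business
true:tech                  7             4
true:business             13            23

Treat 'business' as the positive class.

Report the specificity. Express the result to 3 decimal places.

0.636

Specificity = TN/(TN+FP) = 7/(7+4) = 0.636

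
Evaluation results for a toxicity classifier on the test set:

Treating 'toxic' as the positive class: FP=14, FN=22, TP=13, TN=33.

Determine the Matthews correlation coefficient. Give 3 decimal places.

0.077

MCC = (TP·TN − FP·FN) / √((TP+FP)(TP+FN)(TN+FP)(TN+FN))
Numerator = 13·33 − 14·22 = 121
Denominator = √(27·35·47·55) = √2442825 = 1562.9539
MCC = 121 / 1562.9539 = 0.077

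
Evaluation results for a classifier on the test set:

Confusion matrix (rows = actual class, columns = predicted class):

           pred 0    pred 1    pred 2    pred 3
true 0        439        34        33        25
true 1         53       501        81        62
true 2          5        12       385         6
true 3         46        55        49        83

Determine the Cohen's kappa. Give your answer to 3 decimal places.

Observed agreement pₒ = trace/N = 1408/1869 = 0.7533
Expected agreement pₑ = Σ (rowᵢ·colᵢ)/N² = (531·543 + 697·602 + 408·548 + 233·176)/1869² = 0.2784
κ = (pₒ − pₑ)/(1 − pₑ) = (0.7533 − 0.2784)/(1 − 0.2784) = 0.658

0.658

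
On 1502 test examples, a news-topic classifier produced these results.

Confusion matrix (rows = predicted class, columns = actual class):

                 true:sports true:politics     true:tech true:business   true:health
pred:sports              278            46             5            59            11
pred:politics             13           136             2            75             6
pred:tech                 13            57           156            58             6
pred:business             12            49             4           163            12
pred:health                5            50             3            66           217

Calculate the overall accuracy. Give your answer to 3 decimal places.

0.632

Accuracy = trace / total = (278+136+156+163+217=950) / 1502 = 950/1502 = 0.632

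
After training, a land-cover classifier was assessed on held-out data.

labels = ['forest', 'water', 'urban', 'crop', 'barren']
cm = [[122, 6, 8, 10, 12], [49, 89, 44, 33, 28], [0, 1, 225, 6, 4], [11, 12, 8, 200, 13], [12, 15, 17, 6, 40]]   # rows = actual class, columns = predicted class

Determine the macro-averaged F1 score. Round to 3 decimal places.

Per-class F1 score (2·TP/(2·TP+FP+FN)):
  forest: TP=122, FP=49+0+11+12=72, FN=6+8+10+12=36 → 244/352 = 0.6932
  water: TP=89, FP=6+1+12+15=34, FN=49+44+33+28=154 → 178/366 = 0.4863
  urban: TP=225, FP=8+44+8+17=77, FN=0+1+6+4=11 → 450/538 = 0.8364
  crop: TP=200, FP=10+33+6+6=55, FN=11+12+8+13=44 → 400/499 = 0.8016
  barren: TP=40, FP=12+28+4+13=57, FN=12+15+17+6=50 → 80/187 = 0.4278
Macro-F1 score = mean = (0.6932 + 0.4863 + 0.8364 + 0.8016 + 0.4278) / 5 = 0.649

0.649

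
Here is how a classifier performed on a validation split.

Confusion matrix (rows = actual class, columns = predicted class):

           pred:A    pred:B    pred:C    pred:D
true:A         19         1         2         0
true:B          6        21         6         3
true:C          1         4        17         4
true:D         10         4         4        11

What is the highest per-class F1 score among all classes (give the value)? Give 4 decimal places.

0.6552

Per-class F1 score (2·TP/(2·TP+FP+FN)):
  A: TP=19, FP=6+1+10=17, FN=1+2+0=3 → 38/58 = 0.65517
  B: TP=21, FP=1+4+4=9, FN=6+6+3=15 → 42/66 = 0.63636
  C: TP=17, FP=2+6+4=12, FN=1+4+4=9 → 34/55 = 0.61818
  D: TP=11, FP=0+3+4=7, FN=10+4+4=18 → 22/47 = 0.46809
Highest is class 'A' with F1 score = 0.6552.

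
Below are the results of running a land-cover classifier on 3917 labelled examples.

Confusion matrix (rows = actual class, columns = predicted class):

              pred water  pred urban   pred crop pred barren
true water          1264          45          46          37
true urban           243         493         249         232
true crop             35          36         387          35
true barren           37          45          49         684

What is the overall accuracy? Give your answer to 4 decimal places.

0.7220

Accuracy = trace / total = (1264+493+387+684=2828) / 3917 = 2828/3917 = 0.7220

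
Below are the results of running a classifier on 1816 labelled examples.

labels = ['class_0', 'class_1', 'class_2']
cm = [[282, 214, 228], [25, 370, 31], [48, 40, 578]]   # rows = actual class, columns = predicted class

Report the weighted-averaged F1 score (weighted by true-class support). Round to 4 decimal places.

Per-class F1 score (2·TP/(2·TP+FP+FN)):
  class_0: TP=282, FP=25+48=73, FN=214+228=442 → 564/1079 = 0.52271
  class_1: TP=370, FP=214+40=254, FN=25+31=56 → 740/1050 = 0.70476
  class_2: TP=578, FP=228+31=259, FN=48+40=88 → 1156/1503 = 0.76913
Weighted-F1 score = Σ (supportᵢ/N)·F1 scoreᵢ with N=1816: (724/1816)·0.52271 + (426/1816)·0.70476 + (666/1816)·0.76913 = 0.6558

0.6558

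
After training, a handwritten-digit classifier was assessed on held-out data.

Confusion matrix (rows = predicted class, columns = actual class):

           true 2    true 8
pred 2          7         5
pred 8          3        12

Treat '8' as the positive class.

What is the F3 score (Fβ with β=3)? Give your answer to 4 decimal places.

Fβ = (1+β²)·TP / ((1+β²)·TP + β²·FN + FP), with β²=9
= 10·12 / (10·12 + 9·5 + 3) = 0.7143

0.7143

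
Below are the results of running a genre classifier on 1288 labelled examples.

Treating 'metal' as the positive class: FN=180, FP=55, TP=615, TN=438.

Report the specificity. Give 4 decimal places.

Specificity = TN/(TN+FP) = 438/(438+55) = 0.8884

0.8884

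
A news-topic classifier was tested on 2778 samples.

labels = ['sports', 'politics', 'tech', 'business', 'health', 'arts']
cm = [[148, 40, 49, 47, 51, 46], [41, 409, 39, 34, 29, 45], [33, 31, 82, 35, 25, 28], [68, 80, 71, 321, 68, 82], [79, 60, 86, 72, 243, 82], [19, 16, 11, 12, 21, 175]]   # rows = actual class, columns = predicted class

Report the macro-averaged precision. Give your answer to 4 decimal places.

0.4702

Per-class precision (TP/(TP+FP)):
  sports: TP=148, FP=41+33+68+79+19=240 → 148/388 = 0.38144
  politics: TP=409, FP=40+31+80+60+16=227 → 409/636 = 0.64308
  tech: TP=82, FP=49+39+71+86+11=256 → 82/338 = 0.24260
  business: TP=321, FP=47+34+35+72+12=200 → 321/521 = 0.61612
  health: TP=243, FP=51+29+25+68+21=194 → 243/437 = 0.55606
  arts: TP=175, FP=46+45+28+82+82=283 → 175/458 = 0.38210
Macro-precision = mean = (0.38144 + 0.64308 + 0.24260 + 0.61612 + 0.55606 + 0.38210) / 6 = 0.4702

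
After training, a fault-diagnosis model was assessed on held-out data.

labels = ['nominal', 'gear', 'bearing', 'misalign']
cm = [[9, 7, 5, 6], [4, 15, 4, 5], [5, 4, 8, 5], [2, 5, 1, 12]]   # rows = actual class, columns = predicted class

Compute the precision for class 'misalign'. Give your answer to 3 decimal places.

0.429

Take TP from the diagonal, FP from the rest of the 'misalign' prediction marginal, FN from the rest of the 'misalign' actual marginal.
precision = TP/(TP+FP).
misalign: TP=12, FP=6+5+5=16 → 12/28 = 0.4286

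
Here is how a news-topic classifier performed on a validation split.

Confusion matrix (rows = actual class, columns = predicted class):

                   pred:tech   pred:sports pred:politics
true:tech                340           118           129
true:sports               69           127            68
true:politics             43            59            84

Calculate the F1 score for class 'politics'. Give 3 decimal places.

One-vs-rest for 'politics': TP = diagonal; FP = other classes predicted 'politics'; FN = 'politics' predicted as other.
F1 score = 2·TP/(2·TP+FP+FN).
politics: TP=84, FP=129+68=197, FN=43+59=102 → 168/467 = 0.3597

0.360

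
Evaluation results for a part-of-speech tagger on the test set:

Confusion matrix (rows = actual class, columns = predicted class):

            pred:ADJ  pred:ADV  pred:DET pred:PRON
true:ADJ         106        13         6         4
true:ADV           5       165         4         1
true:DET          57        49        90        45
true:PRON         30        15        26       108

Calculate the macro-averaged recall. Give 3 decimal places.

0.685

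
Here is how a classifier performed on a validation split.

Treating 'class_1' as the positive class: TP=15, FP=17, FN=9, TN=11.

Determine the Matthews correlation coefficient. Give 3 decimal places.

0.018

MCC = (TP·TN − FP·FN) / √((TP+FP)(TP+FN)(TN+FP)(TN+FN))
Numerator = 15·11 − 17·9 = 12
Denominator = √(32·24·28·20) = √430080 = 655.8048
MCC = 12 / 655.8048 = 0.018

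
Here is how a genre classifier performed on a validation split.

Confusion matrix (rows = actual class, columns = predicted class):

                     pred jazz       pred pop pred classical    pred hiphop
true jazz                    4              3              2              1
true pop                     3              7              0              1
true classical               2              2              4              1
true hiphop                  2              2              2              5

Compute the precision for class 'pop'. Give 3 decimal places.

Treat 'pop' as positive and all other classes as negative.
precision = TP/(TP+FP).
pop: TP=7, FP=3+2+2=7 → 7/14 = 0.5000

0.500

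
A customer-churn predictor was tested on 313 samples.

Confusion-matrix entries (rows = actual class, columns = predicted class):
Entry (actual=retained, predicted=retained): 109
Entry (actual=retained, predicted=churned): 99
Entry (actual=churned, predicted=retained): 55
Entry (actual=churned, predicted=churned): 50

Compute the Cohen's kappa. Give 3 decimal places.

Observed agreement pₒ = trace/N = 159/313 = 0.5080
Expected agreement pₑ = Σ (rowᵢ·colᵢ)/N² = (208·164 + 105·149)/313² = 0.5079
κ = (pₒ − pₑ)/(1 − pₑ) = (0.5080 − 0.5079)/(1 − 0.5079) = 0.000

0.000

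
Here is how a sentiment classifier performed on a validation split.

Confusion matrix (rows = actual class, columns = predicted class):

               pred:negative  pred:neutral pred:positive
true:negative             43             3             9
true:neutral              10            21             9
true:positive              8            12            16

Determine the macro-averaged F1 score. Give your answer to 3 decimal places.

0.584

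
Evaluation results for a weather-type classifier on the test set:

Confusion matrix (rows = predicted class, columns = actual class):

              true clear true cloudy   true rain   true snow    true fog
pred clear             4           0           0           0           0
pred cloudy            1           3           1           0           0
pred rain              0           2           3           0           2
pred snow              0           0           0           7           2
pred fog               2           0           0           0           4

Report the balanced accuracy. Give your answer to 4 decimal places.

0.6843

Balanced accuracy = mean of per-class recall.
  clear: recall = 4/7 = 0.57143
  cloudy: recall = 3/5 = 0.60000
  rain: recall = 3/4 = 0.75000
  snow: recall = 7/7 = 1.00000
  fog: recall = 4/8 = 0.50000
Mean = (0.57143 + 0.60000 + 0.75000 + 1.00000 + 0.50000) / 5 = 0.6843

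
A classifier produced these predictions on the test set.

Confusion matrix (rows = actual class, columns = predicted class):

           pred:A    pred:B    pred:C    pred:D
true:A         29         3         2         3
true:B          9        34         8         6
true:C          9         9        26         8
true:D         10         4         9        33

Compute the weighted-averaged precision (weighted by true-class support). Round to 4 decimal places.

0.6168

Per-class precision (TP/(TP+FP)):
  A: TP=29, FP=9+9+10=28 → 29/57 = 0.50877
  B: TP=34, FP=3+9+4=16 → 34/50 = 0.68000
  C: TP=26, FP=2+8+9=19 → 26/45 = 0.57778
  D: TP=33, FP=3+6+8=17 → 33/50 = 0.66000
Weighted-precision = Σ (supportᵢ/N)·precisionᵢ with N=202: (37/202)·0.50877 + (57/202)·0.68000 + (52/202)·0.57778 + (56/202)·0.66000 = 0.6168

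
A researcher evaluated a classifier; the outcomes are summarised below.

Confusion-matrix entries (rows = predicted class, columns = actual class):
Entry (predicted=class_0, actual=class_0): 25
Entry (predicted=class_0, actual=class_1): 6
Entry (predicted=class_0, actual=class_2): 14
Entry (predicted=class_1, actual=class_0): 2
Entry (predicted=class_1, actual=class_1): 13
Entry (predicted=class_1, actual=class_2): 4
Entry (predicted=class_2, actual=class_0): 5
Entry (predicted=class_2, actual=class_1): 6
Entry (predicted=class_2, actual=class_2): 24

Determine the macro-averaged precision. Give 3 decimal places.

Per-class precision (TP/(TP+FP)):
  class_0: TP=25, FP=6+14=20 → 25/45 = 0.5556
  class_1: TP=13, FP=2+4=6 → 13/19 = 0.6842
  class_2: TP=24, FP=5+6=11 → 24/35 = 0.6857
Macro-precision = mean = (0.5556 + 0.6842 + 0.6857) / 3 = 0.642

0.642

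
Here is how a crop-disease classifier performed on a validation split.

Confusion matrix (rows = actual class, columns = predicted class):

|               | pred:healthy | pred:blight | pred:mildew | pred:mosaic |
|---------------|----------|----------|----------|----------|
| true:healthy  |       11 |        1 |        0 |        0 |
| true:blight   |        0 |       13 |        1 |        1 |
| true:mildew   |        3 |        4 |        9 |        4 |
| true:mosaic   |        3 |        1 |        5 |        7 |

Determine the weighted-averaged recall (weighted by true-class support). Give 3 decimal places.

0.635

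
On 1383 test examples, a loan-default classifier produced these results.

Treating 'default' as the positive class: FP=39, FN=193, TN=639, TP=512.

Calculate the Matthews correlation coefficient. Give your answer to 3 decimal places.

0.683

MCC = (TP·TN − FP·FN) / √((TP+FP)(TP+FN)(TN+FP)(TN+FN))
Numerator = 512·639 − 39·193 = 319641
Denominator = √(551·705·678·832) = √219125911680 = 468108.8673
MCC = 319641 / 468108.8673 = 0.683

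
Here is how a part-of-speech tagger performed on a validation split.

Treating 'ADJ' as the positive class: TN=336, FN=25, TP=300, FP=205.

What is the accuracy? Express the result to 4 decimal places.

0.7344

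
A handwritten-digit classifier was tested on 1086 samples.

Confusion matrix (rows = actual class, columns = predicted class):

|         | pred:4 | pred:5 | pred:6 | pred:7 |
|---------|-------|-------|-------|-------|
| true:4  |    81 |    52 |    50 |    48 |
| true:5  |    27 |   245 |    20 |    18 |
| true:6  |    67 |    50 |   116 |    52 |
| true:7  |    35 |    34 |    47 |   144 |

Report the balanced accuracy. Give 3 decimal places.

Balanced accuracy = mean of per-class recall.
  4: recall = 81/231 = 0.3506
  5: recall = 245/310 = 0.7903
  6: recall = 116/285 = 0.4070
  7: recall = 144/260 = 0.5538
Mean = (0.3506 + 0.7903 + 0.4070 + 0.5538) / 4 = 0.525

0.525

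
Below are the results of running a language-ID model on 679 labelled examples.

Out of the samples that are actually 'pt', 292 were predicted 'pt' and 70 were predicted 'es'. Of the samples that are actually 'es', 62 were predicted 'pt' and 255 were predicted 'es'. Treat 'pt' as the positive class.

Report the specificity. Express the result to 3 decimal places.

Specificity = TN/(TN+FP) = 255/(255+62) = 0.804

0.804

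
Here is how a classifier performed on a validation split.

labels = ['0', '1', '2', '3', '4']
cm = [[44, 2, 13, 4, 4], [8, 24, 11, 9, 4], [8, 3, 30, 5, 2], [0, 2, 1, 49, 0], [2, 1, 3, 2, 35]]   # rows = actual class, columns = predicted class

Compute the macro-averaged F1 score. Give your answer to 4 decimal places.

Per-class F1 score (2·TP/(2·TP+FP+FN)):
  0: TP=44, FP=8+8+0+2=18, FN=2+13+4+4=23 → 88/129 = 0.68217
  1: TP=24, FP=2+3+2+1=8, FN=8+11+9+4=32 → 48/88 = 0.54545
  2: TP=30, FP=13+11+1+3=28, FN=8+3+5+2=18 → 60/106 = 0.56604
  3: TP=49, FP=4+9+5+2=20, FN=0+2+1+0=3 → 98/121 = 0.80992
  4: TP=35, FP=4+4+2+0=10, FN=2+1+3+2=8 → 70/88 = 0.79545
Macro-F1 score = mean = (0.68217 + 0.54545 + 0.56604 + 0.80992 + 0.79545) / 5 = 0.6798

0.6798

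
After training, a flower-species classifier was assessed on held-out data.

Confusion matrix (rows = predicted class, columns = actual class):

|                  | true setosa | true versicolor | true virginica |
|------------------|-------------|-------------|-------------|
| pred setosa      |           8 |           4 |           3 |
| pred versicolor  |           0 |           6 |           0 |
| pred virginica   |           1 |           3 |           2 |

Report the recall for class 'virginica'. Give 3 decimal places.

0.400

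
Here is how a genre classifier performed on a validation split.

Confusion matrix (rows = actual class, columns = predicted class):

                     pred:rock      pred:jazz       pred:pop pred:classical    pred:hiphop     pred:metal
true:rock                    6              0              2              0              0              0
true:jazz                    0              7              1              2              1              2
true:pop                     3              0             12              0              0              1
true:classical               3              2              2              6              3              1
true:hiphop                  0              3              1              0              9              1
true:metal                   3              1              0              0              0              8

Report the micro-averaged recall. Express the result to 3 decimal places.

Micro-averaging pools counts across classes: ΣTP=48, ΣFP=32, ΣFN=32.
Micro-recall = TP/(TP+FN) on pooled counts = 0.600 (equals overall accuracy in single-label multiclass).

0.600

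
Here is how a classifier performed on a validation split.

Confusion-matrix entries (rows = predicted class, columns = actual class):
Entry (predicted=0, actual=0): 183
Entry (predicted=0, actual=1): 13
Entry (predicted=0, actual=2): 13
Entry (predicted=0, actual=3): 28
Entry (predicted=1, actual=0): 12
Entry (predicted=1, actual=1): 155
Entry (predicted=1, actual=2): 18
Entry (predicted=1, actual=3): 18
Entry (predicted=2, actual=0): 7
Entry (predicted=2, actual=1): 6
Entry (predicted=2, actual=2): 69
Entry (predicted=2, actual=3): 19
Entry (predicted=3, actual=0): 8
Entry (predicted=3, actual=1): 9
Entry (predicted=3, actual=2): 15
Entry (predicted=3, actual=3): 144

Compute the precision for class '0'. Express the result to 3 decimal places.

0.772

One-vs-rest for '0': TP = diagonal; FP = other classes predicted '0'; FN = '0' predicted as other.
precision = TP/(TP+FP).
0: TP=183, FP=13+13+28=54 → 183/237 = 0.7722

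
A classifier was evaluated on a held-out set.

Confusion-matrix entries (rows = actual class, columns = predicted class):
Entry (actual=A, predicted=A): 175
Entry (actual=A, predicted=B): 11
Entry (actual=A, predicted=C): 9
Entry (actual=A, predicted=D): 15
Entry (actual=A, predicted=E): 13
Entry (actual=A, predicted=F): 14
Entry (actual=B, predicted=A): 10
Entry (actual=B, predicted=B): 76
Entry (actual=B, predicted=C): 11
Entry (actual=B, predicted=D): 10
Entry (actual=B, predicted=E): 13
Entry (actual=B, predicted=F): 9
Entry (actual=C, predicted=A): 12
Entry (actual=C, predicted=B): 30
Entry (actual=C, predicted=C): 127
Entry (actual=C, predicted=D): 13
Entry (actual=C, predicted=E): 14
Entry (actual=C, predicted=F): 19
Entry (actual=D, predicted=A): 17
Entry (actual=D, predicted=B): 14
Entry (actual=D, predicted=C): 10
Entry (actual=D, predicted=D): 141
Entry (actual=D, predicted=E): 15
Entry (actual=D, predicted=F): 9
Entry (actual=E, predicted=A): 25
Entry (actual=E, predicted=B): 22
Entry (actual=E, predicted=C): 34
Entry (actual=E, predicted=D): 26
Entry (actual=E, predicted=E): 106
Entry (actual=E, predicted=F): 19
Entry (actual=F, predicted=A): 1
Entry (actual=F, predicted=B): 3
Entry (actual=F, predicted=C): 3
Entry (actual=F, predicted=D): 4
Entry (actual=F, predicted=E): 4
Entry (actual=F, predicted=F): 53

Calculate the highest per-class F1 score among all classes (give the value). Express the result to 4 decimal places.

0.7338

Per-class F1 score (2·TP/(2·TP+FP+FN)):
  A: TP=175, FP=10+12+17+25+1=65, FN=11+9+15+13+14=62 → 350/477 = 0.73375
  B: TP=76, FP=11+30+14+22+3=80, FN=10+11+10+13+9=53 → 152/285 = 0.53333
  C: TP=127, FP=9+11+10+34+3=67, FN=12+30+13+14+19=88 → 254/409 = 0.62103
  D: TP=141, FP=15+10+13+26+4=68, FN=17+14+10+15+9=65 → 282/415 = 0.67952
  E: TP=106, FP=13+13+14+15+4=59, FN=25+22+34+26+19=126 → 212/397 = 0.53401
  F: TP=53, FP=14+9+19+9+19=70, FN=1+3+3+4+4=15 → 106/191 = 0.55497
Highest is class 'A' with F1 score = 0.7338.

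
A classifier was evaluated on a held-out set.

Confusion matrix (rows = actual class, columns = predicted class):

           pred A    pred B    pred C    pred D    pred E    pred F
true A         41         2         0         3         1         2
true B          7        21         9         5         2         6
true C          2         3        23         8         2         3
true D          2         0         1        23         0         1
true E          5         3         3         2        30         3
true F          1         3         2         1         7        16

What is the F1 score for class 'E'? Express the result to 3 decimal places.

0.682

One-vs-rest for 'E': TP = diagonal; FP = other classes predicted 'E'; FN = 'E' predicted as other.
F1 score = 2·TP/(2·TP+FP+FN).
E: TP=30, FP=1+2+2+0+7=12, FN=5+3+3+2+3=16 → 60/88 = 0.6818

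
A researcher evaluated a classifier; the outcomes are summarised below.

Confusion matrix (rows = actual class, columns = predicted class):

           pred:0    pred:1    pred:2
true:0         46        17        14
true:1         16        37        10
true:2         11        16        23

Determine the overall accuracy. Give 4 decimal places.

0.5579

Accuracy = trace / total = (46+37+23=106) / 190 = 106/190 = 0.5579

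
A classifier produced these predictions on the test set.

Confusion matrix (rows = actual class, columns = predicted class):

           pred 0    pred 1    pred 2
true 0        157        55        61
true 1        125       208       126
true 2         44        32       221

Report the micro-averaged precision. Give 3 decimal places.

Micro-averaging pools counts across classes: ΣTP=586, ΣFP=443, ΣFN=443.
Micro-precision = TP/(TP+FP) on pooled counts = 0.569 (equals overall accuracy in single-label multiclass).

0.569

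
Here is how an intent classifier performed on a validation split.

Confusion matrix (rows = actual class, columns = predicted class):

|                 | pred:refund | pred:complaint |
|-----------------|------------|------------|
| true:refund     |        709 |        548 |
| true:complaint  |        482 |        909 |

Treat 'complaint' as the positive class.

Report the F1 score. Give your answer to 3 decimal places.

Precision = TP/(TP+FP) = 909/1457 = 0.6239
Recall = TP/(TP+FN) = 909/1391 = 0.6535
F1 = 2·TP/(2·TP+FP+FN) = 1818/2848 = 0.638

0.638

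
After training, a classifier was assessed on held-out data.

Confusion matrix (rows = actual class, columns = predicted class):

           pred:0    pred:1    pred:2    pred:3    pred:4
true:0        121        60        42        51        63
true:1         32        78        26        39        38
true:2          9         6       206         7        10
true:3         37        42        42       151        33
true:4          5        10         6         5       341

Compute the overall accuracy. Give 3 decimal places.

0.614

Accuracy = trace / total = (121+78+206+151+341=897) / 1460 = 897/1460 = 0.614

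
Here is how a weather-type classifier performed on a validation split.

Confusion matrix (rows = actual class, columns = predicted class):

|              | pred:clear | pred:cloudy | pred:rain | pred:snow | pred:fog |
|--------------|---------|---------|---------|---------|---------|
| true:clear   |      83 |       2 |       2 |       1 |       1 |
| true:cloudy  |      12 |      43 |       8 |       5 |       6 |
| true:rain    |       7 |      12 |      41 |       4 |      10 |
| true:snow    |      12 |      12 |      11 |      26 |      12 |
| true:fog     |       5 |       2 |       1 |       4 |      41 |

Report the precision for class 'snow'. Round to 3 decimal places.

Take TP from the diagonal, FP from the rest of the 'snow' prediction marginal, FN from the rest of the 'snow' actual marginal.
precision = TP/(TP+FP).
snow: TP=26, FP=1+5+4+4=14 → 26/40 = 0.6500

0.650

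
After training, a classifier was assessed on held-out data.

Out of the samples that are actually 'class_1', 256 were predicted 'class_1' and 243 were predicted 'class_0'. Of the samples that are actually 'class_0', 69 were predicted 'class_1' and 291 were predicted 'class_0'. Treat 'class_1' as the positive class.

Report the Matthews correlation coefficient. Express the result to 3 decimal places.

0.327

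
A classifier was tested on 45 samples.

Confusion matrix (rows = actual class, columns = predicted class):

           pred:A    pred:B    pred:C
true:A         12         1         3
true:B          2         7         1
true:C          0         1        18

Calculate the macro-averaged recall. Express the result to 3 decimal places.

Per-class recall (TP/(TP+FN)):
  A: TP=12, FN=1+3=4 → 12/16 = 0.7500
  B: TP=7, FN=2+1=3 → 7/10 = 0.7000
  C: TP=18, FN=0+1=1 → 18/19 = 0.9474
Macro-recall = mean = (0.7500 + 0.7000 + 0.9474) / 3 = 0.799

0.799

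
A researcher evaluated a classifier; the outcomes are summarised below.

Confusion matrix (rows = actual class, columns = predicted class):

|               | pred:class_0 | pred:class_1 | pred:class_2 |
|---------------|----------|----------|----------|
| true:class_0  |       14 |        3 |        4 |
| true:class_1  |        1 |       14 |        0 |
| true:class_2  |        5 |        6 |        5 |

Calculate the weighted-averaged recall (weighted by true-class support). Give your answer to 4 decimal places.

0.6346

Per-class recall (TP/(TP+FN)):
  class_0: TP=14, FN=3+4=7 → 14/21 = 0.66667
  class_1: TP=14, FN=1+0=1 → 14/15 = 0.93333
  class_2: TP=5, FN=5+6=11 → 5/16 = 0.31250
Weighted-recall = Σ (supportᵢ/N)·recallᵢ with N=52: (21/52)·0.66667 + (15/52)·0.93333 + (16/52)·0.31250 = 0.6346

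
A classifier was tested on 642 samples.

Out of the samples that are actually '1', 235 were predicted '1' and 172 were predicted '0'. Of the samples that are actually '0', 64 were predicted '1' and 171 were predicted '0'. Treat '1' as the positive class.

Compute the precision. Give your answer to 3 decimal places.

0.786

Precision = TP/(TP+FP) = 235/(235+64) = 235/299 = 0.786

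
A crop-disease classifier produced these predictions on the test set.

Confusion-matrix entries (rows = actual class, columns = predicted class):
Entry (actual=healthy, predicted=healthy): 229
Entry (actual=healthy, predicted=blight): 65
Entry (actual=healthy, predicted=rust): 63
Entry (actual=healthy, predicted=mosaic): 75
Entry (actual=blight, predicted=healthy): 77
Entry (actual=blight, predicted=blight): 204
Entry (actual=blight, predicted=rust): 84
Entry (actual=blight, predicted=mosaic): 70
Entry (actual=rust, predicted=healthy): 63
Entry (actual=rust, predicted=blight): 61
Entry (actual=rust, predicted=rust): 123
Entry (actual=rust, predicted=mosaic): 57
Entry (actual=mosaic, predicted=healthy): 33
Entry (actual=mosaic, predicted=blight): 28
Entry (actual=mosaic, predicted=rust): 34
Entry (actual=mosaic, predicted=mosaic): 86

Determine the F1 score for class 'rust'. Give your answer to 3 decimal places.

Take TP from the diagonal, FP from the rest of the 'rust' prediction marginal, FN from the rest of the 'rust' actual marginal.
F1 score = 2·TP/(2·TP+FP+FN).
rust: TP=123, FP=63+84+34=181, FN=63+61+57=181 → 246/608 = 0.4046

0.405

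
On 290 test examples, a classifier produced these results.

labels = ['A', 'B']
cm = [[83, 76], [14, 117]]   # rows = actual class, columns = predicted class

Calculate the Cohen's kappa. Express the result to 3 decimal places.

Observed agreement pₒ = trace/N = 200/290 = 0.6897
Expected agreement pₑ = Σ (rowᵢ·colᵢ)/N² = (159·97 + 131·193)/290² = 0.4840
κ = (pₒ − pₑ)/(1 − pₑ) = (0.6897 − 0.4840)/(1 − 0.4840) = 0.399

0.399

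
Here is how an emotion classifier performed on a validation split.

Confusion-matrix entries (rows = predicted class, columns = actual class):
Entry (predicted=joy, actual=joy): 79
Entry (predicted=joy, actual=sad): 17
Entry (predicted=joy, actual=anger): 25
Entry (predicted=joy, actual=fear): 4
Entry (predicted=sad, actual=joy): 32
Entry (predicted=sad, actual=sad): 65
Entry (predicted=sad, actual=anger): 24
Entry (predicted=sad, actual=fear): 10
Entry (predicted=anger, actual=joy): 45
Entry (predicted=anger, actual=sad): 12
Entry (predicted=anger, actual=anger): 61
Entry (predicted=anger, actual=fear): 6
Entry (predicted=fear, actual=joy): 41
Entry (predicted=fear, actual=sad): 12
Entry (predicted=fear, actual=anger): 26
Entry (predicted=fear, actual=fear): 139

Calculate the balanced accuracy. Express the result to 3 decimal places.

0.584

Balanced accuracy = mean of per-class recall.
  joy: recall = 79/197 = 0.4010
  sad: recall = 65/106 = 0.6132
  anger: recall = 61/136 = 0.4485
  fear: recall = 139/159 = 0.8742
Mean = (0.4010 + 0.6132 + 0.4485 + 0.8742) / 4 = 0.584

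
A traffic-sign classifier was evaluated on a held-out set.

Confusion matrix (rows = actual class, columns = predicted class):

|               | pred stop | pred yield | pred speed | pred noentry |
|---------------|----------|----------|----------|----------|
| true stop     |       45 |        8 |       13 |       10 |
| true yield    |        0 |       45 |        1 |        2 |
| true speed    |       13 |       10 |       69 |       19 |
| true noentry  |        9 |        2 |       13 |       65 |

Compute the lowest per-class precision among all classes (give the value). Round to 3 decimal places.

0.672

Per-class precision (TP/(TP+FP)):
  stop: TP=45, FP=0+13+9=22 → 45/67 = 0.6716
  yield: TP=45, FP=8+10+2=20 → 45/65 = 0.6923
  speed: TP=69, FP=13+1+13=27 → 69/96 = 0.7188
  noentry: TP=65, FP=10+2+19=31 → 65/96 = 0.6771
Lowest is class 'stop' with precision = 0.672.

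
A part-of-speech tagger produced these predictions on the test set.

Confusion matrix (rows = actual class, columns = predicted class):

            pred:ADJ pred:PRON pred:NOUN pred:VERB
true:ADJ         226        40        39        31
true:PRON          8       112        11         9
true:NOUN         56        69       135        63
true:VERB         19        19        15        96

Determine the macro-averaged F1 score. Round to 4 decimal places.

0.5896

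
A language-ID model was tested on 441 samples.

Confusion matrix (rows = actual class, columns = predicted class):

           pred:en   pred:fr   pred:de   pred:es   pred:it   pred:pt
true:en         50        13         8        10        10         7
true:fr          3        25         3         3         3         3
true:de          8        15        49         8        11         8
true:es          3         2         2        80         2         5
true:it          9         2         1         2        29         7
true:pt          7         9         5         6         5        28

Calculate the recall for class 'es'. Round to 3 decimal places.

One-vs-rest for 'es': TP = diagonal; FP = other classes predicted 'es'; FN = 'es' predicted as other.
recall = TP/(TP+FN).
es: TP=80, FN=3+2+2+2+5=14 → 80/94 = 0.8511

0.851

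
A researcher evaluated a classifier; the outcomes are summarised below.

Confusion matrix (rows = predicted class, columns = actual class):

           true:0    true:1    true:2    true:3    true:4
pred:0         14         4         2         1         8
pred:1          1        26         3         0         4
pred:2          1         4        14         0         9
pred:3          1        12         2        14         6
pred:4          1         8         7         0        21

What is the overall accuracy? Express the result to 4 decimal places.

0.5460

Accuracy = trace / total = (14+26+14+14+21=89) / 163 = 89/163 = 0.5460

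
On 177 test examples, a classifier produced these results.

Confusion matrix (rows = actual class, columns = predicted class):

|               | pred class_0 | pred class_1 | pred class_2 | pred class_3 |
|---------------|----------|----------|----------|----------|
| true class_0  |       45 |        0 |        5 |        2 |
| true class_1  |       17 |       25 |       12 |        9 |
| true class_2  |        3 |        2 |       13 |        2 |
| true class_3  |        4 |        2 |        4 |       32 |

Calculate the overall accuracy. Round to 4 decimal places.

0.6497

Accuracy = trace / total = (45+25+13+32=115) / 177 = 115/177 = 0.6497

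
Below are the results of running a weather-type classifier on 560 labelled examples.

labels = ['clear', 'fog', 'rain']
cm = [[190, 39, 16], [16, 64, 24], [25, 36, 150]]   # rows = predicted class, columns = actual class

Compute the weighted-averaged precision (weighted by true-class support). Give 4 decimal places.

0.7138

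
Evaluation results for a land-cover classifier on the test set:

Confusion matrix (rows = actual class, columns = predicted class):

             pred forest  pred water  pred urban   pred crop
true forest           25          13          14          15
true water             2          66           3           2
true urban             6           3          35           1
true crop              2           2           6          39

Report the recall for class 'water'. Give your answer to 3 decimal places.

0.904

Take TP from the diagonal, FP from the rest of the 'water' prediction marginal, FN from the rest of the 'water' actual marginal.
recall = TP/(TP+FN).
water: TP=66, FN=2+3+2=7 → 66/73 = 0.9041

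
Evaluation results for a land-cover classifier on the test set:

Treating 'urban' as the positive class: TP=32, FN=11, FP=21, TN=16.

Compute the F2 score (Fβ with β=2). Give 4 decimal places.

Fβ = (1+β²)·TP / ((1+β²)·TP + β²·FN + FP), with β²=4
= 5·32 / (5·32 + 4·11 + 21) = 0.7111

0.7111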